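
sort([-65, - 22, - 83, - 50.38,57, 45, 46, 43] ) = [ - 83, - 65, - 50.38 , - 22,43,45, 46,57]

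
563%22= 13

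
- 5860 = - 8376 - - 2516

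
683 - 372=311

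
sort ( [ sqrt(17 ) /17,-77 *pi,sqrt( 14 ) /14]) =[  -  77*pi,sqrt( 17 )/17,sqrt(14)/14]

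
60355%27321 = 5713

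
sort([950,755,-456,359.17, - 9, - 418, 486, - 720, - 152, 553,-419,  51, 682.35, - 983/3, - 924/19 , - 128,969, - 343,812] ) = [-720, - 456, - 419, - 418, - 343, - 983/3 , - 152, - 128, - 924/19, - 9,51, 359.17,486, 553,682.35, 755, 812, 950, 969 ] 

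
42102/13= 42102/13= 3238.62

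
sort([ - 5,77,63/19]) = [ - 5,  63/19,  77]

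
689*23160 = 15957240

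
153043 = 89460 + 63583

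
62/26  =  2 + 5/13 = 2.38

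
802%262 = 16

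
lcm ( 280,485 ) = 27160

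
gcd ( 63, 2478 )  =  21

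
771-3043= - 2272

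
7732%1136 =916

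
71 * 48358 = 3433418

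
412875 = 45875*9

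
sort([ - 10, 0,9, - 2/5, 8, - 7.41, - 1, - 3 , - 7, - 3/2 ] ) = [ - 10, - 7.41, - 7, - 3, - 3/2, - 1, - 2/5 , 0, 8,9 ] 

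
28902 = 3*9634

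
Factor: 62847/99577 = 3^2 * 6983^1 * 99577^( - 1 ) 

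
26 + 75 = 101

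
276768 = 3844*72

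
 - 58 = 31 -89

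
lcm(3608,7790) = 342760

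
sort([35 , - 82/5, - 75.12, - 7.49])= [ - 75.12 ,-82/5,-7.49 , 35] 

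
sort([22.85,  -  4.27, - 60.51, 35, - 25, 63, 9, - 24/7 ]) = [ - 60.51, - 25, - 4.27  ,-24/7, 9, 22.85, 35, 63 ] 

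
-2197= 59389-61586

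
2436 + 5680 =8116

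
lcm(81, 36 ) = 324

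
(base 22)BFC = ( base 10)5666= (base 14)20ca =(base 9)7685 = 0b1011000100010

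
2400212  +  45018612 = 47418824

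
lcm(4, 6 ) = 12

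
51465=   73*705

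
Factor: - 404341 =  - 7^1*47^1*1229^1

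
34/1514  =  17/757 = 0.02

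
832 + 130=962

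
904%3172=904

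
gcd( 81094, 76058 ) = 2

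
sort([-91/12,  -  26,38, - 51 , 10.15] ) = [ - 51, - 26,  -  91/12,10.15, 38 ] 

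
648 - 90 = 558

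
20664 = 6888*3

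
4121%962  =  273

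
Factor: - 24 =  - 2^3*3^1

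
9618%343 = 14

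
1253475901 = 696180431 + 557295470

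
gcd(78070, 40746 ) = 2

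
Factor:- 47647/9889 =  - 11^( - 1)*53^1  =  -53/11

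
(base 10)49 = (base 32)1h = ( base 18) 2d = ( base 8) 61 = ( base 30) 1j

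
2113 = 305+1808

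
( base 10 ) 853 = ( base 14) 44d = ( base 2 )1101010101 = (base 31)RG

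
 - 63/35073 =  - 7/3897 = - 0.00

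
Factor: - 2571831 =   -  3^4*31751^1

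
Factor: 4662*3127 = 2^1*3^2*7^1*37^1*53^1*59^1 = 14578074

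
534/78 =89/13 =6.85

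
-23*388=  -  8924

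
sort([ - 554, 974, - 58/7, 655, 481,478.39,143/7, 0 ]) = [ - 554, - 58/7,0, 143/7, 478.39, 481, 655, 974]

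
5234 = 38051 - 32817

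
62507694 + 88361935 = 150869629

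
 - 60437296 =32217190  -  92654486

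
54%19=16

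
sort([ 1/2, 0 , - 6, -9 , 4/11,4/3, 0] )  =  [-9, -6, 0,0, 4/11,1/2, 4/3] 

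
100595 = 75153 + 25442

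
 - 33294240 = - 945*35232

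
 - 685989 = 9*(-76221 ) 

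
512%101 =7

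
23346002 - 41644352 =  -  18298350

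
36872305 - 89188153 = - 52315848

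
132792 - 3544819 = - 3412027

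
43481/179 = 43481/179 =242.91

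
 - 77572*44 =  - 3413168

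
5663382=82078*69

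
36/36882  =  2/2049 = 0.00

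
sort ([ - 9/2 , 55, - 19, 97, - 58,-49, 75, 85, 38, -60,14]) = [ - 60, - 58, - 49, -19,-9/2,14,38, 55, 75, 85,97] 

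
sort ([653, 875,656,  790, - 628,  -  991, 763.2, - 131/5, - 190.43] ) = [ - 991, - 628,  -  190.43,-131/5, 653,656, 763.2,790, 875]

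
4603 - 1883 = 2720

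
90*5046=454140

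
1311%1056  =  255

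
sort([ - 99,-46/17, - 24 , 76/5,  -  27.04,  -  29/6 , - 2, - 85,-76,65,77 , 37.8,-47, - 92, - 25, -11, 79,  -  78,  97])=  [ - 99 , - 92 , - 85 ,- 78 ,  -  76, - 47, - 27.04,- 25, - 24, - 11, -29/6, - 46/17,-2, 76/5,37.8,  65,77, 79, 97]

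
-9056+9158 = 102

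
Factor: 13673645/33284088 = 2^(-3)*3^( -3 )*5^1*29^1*181^1*223^ ( - 1 )*521^1*691^(- 1) 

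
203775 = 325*627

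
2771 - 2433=338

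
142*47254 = 6710068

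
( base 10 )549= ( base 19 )19h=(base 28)JH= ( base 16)225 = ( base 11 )45a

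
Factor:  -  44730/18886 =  - 3^2*5^1 * 19^(  -  1 )= - 45/19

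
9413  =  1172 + 8241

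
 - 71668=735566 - 807234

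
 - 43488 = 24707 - 68195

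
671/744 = 671/744 = 0.90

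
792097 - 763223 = 28874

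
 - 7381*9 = - 66429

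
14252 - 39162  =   - 24910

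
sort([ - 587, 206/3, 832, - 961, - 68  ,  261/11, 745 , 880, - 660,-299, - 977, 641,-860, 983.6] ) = [ - 977, - 961, - 860, - 660,  -  587, - 299, - 68, 261/11, 206/3, 641, 745,832, 880, 983.6 ] 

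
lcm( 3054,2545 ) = 15270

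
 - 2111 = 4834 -6945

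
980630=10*98063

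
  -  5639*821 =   -  4629619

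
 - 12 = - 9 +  - 3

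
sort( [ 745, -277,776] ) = [ - 277, 745,776]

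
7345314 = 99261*74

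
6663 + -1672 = 4991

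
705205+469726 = 1174931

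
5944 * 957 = 5688408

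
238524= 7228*33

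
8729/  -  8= - 8729/8 = - 1091.12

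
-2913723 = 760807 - 3674530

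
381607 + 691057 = 1072664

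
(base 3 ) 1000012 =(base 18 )24E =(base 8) 1336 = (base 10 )734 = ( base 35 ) ky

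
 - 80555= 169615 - 250170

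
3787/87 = 43 + 46/87=43.53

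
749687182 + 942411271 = 1692098453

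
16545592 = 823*20104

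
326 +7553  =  7879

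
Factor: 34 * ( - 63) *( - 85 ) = 182070  =  2^1*3^2 * 5^1*7^1*17^2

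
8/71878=4/35939  =  0.00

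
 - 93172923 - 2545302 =-95718225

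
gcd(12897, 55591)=1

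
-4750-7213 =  - 11963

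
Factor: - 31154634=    - 2^1 * 3^2 * 7^1 * 247259^1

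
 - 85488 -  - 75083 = -10405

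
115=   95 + 20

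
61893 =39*1587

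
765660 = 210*3646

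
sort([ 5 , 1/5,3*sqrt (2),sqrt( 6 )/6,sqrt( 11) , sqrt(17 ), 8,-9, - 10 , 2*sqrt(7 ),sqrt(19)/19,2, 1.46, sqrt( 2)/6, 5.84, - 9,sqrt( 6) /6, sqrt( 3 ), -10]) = [ - 10, - 10,-9, - 9,1/5, sqrt (19 )/19,sqrt(2)/6, sqrt( 6)/6  ,  sqrt(6)/6 , 1.46,sqrt( 3 ), 2,  sqrt(11 ),sqrt( 17), 3*sqrt( 2),5 , 2*sqrt( 7),5.84,8 ] 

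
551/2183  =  551/2183 = 0.25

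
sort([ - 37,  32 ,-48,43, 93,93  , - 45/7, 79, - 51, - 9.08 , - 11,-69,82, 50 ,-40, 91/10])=[ - 69, - 51,  -  48 ,- 40, - 37 , - 11, - 9.08 , - 45/7, 91/10,32 , 43 , 50,79,82, 93,93]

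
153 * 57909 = 8860077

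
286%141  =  4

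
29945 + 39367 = 69312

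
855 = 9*95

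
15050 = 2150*7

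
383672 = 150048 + 233624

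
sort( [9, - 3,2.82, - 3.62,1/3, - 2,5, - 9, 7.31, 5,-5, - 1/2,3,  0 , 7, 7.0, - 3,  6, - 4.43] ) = [ - 9, - 5, - 4.43, - 3.62, - 3, - 3, - 2, - 1/2, 0, 1/3, 2.82,3, 5, 5,  6,  7, 7.0,  7.31, 9]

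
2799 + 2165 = 4964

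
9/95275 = 9/95275 = 0.00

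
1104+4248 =5352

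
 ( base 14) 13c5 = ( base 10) 3505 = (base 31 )3k2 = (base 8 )6661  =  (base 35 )2u5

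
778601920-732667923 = 45933997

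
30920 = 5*6184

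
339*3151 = 1068189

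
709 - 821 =  -  112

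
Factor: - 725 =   -  5^2*29^1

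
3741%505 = 206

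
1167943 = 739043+428900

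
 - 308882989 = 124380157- 433263146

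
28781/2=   28781/2 = 14390.50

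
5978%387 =173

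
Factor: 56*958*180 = 9656640  =  2^6 * 3^2*5^1*7^1*479^1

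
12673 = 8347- -4326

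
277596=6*46266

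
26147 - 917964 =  - 891817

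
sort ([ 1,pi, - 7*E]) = [-7*E,  1,pi]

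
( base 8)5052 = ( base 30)2qm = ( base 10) 2602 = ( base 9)3511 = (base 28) 38Q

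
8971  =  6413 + 2558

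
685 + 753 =1438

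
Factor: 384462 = 2^1*3^2*13^1*31^1*53^1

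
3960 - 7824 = -3864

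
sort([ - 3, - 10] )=[ - 10, - 3]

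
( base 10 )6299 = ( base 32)64r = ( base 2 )1100010011011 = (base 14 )241d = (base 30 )6tt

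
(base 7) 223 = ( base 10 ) 115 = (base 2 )1110011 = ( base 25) 4f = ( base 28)43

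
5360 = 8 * 670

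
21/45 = 7/15 = 0.47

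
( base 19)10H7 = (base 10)7189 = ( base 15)21E4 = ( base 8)16025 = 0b1110000010101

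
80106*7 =560742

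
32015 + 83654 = 115669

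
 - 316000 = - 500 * 632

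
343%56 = 7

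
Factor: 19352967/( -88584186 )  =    -  6450989/29528062 = - 2^( - 1 )*43^1* 71^1*73^ (  -  1)*263^(  -  1)*769^(  -  1)* 2113^1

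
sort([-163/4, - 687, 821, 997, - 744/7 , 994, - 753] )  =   [ - 753, - 687,-744/7, - 163/4,  821,994,997 ] 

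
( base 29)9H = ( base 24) be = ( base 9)338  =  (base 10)278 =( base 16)116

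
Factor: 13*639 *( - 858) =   -  2^1 *3^3*11^1*13^2*71^1 = - 7127406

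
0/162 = 0 = 0.00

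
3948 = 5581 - 1633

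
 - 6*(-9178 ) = 55068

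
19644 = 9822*2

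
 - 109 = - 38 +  - 71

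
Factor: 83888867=83888867^1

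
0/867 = 0 = 0.00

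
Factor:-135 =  - 3^3 * 5^1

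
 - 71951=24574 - 96525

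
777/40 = 777/40 = 19.43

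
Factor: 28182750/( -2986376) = -2^( - 2 ) * 3^1*5^3*53^1*709^1*373297^( - 1 ) = - 14091375/1493188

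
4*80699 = 322796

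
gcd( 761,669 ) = 1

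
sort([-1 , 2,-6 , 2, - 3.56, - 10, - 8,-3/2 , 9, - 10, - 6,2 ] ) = [ - 10, - 10, - 8, - 6, - 6 , - 3.56,-3/2, - 1,  2, 2,2, 9]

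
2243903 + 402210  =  2646113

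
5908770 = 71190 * 83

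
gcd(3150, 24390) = 90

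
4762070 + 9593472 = 14355542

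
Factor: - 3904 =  - 2^6*61^1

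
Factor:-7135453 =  - 13^1 * 263^1*2087^1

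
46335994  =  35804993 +10531001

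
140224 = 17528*8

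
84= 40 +44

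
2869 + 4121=6990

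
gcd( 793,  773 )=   1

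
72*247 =17784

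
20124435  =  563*35745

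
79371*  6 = 476226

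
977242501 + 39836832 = 1017079333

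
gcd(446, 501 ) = 1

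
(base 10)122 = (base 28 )4A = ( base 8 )172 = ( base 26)4i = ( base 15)82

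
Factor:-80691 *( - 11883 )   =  3^2*13^1*17^1*  233^1*2069^1 = 958851153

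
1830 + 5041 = 6871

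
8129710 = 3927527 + 4202183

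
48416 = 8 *6052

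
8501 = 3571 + 4930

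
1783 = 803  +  980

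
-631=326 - 957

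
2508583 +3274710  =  5783293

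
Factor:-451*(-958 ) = 432058= 2^1*11^1*41^1*479^1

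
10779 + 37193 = 47972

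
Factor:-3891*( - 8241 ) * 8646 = 277240310226  =  2^1*3^3*11^1*41^1 * 67^1*131^1*1297^1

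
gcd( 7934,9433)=1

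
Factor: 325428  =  2^2*3^1* 47^1*577^1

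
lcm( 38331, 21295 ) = 191655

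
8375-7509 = 866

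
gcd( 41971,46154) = 47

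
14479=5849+8630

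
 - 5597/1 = -5597=- 5597.00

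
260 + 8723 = 8983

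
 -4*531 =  - 2124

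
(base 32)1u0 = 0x7C0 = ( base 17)6EC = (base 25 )349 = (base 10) 1984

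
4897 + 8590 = 13487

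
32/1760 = 1/55 = 0.02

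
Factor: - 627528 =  - 2^3*3^1*11^1 * 2377^1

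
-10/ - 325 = 2/65= 0.03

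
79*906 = 71574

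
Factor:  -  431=- 431^1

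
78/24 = 13/4= 3.25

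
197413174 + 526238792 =723651966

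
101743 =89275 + 12468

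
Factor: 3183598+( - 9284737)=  - 3^1*11^1*293^1*631^1 = -6101139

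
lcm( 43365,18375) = 1084125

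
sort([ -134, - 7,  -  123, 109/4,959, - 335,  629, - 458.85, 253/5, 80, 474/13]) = [ - 458.85 , - 335,  -  134, - 123, - 7, 109/4, 474/13,253/5, 80,629, 959 ]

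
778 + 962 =1740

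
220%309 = 220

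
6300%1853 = 741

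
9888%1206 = 240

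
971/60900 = 971/60900 = 0.02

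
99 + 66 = 165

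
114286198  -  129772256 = - 15486058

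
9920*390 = 3868800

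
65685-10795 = 54890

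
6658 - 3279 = 3379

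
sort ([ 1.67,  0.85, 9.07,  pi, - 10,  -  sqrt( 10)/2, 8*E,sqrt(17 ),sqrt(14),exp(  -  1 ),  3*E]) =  [- 10, - sqrt( 10 ) /2, exp( - 1), 0.85, 1.67,pi , sqrt( 14),  sqrt(17),3 *E,9.07,8*E ] 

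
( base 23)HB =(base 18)146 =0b110010010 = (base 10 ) 402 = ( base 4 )12102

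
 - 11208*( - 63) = 706104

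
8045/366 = 21 + 359/366 = 21.98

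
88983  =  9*9887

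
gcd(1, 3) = 1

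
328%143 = 42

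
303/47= 6 + 21/47 = 6.45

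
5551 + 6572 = 12123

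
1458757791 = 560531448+898226343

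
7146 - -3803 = 10949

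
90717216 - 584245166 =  - 493527950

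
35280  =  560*63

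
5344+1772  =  7116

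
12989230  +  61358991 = 74348221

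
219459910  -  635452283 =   -  415992373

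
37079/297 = 124+ 251/297 = 124.85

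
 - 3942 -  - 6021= 2079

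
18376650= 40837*450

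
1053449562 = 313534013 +739915549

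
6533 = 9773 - 3240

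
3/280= 3/280=   0.01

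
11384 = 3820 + 7564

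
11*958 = 10538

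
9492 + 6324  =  15816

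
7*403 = 2821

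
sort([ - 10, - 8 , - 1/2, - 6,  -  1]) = [ - 10, - 8, - 6, - 1, - 1/2] 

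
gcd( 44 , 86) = 2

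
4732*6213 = 29399916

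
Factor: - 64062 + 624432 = 2^1*3^1*5^1*18679^1  =  560370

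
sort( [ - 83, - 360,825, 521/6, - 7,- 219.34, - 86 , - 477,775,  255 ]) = [  -  477, - 360, - 219.34, - 86, - 83, - 7,521/6,255,775 , 825 ]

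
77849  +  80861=158710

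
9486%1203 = 1065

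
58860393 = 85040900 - 26180507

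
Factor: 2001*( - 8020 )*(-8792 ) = 2^5*3^1*5^1*7^1*23^1 * 29^1*157^1*401^1= 141094191840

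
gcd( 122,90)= 2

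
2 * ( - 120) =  - 240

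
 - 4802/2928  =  -2401/1464 = -1.64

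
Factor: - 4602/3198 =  - 41^( - 1 )*59^1 = - 59/41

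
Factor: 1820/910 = 2 = 2^1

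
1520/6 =760/3 = 253.33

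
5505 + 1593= 7098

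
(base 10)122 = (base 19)68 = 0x7A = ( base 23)57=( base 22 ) 5C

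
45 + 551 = 596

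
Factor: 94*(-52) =-2^3*13^1*47^1 = - 4888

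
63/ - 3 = - 21/1 = - 21.00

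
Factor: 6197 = 6197^1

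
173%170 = 3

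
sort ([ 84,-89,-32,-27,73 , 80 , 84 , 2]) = [-89,  -  32,- 27, 2, 73 , 80, 84,84]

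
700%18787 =700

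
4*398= 1592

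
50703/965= 50703/965= 52.54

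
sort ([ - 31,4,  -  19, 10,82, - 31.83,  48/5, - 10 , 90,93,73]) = [ - 31.83, - 31, - 19, - 10,4 , 48/5,10,73,82,90,93]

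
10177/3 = 10177/3 = 3392.33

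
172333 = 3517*49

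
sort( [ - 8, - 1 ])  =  [  -  8, -1 ]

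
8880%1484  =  1460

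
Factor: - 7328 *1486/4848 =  - 2^2*3^( - 1)*101^( - 1)*229^1*743^1=-680588/303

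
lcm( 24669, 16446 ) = 49338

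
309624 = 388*798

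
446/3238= 223/1619= 0.14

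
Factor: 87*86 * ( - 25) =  - 187050= -  2^1*3^1 * 5^2 * 29^1 * 43^1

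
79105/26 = 6085/2 = 3042.50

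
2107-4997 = - 2890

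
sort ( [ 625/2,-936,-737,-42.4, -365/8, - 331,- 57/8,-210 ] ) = [-936,-737,-331,-210,  -  365/8, - 42.4, - 57/8,  625/2] 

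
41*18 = 738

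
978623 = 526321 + 452302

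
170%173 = 170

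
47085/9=15695/3 = 5231.67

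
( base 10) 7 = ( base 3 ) 21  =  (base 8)7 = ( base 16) 7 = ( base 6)11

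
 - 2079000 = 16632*( - 125)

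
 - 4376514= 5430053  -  9806567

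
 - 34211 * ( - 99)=3386889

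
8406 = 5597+2809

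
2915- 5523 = - 2608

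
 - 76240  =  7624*( - 10 ) 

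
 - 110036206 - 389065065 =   -  499101271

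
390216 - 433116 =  -42900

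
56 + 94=150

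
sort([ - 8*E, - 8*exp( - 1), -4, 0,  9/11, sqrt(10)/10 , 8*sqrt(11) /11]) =[ - 8*E, - 4, - 8*exp ( - 1), 0, sqrt( 10)/10, 9/11, 8*sqrt(11)/11]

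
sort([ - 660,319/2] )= [-660,319/2]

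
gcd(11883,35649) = 11883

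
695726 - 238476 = 457250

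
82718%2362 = 48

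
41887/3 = 13962 + 1/3 = 13962.33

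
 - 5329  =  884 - 6213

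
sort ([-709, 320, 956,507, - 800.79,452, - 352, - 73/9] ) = [ - 800.79, - 709, - 352,-73/9,320,  452, 507, 956]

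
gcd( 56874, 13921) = 1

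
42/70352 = 21/35176 = 0.00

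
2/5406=1/2703 = 0.00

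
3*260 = 780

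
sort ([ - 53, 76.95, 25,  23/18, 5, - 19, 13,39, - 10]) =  [ - 53, - 19, - 10, 23/18,5, 13, 25, 39, 76.95 ] 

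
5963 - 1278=4685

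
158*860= 135880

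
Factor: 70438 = 2^1*41^1*859^1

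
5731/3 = 1910+1/3 = 1910.33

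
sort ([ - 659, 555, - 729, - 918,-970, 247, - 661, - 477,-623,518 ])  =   [-970, -918,  -  729, - 661, - 659, - 623  ,  -  477,247 , 518, 555 ] 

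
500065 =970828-470763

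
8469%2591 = 696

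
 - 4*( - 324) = 1296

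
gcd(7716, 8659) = 1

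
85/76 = 1 + 9/76 = 1.12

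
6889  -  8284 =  - 1395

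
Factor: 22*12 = 264  =  2^3*3^1 * 11^1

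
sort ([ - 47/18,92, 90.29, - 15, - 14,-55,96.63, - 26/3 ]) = [-55, - 15,-14,- 26/3,  -  47/18, 90.29, 92, 96.63] 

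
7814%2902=2010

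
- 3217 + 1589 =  - 1628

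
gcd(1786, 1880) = 94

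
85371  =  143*597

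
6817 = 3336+3481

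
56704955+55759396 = 112464351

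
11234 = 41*274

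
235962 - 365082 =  - 129120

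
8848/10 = 4424/5 = 884.80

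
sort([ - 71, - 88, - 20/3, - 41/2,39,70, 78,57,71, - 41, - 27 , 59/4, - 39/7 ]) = [ - 88, - 71, - 41, - 27,-41/2, - 20/3, - 39/7 , 59/4,39,57,70,71 , 78]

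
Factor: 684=2^2*3^2*19^1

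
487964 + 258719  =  746683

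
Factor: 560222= 2^1 * 13^1*29^1*743^1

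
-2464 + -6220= -8684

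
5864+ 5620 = 11484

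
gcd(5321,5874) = 1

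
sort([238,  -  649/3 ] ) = [ -649/3 , 238 ]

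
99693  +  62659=162352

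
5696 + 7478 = 13174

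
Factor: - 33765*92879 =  - 3^1*5^1*131^1*709^1*2251^1 = - 3136059435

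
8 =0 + 8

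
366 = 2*183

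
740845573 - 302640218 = 438205355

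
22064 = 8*2758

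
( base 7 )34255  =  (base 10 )8713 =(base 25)DND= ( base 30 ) 9KD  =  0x2209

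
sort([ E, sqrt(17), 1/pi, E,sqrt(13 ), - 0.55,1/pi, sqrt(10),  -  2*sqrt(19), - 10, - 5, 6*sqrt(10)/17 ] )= [ - 10, - 2 * sqrt ( 19 ),-5, - 0.55,  1/pi, 1/pi,6*sqrt(10 )/17, E, E,sqrt( 10 ),sqrt( 13), sqrt( 17 )]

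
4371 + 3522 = 7893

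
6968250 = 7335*950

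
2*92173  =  184346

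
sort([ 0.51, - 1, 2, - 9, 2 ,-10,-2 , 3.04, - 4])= [ - 10, - 9, - 4,  -  2, - 1, 0.51,2,2,  3.04 ]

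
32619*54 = 1761426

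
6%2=0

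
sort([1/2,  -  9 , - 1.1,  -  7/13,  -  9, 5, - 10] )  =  [ - 10,-9,-9, - 1.1,  -  7/13,1/2,5 ] 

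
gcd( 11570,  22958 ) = 26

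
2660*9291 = 24714060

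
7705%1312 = 1145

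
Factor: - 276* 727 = - 2^2 * 3^1*23^1*727^1 = - 200652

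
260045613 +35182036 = 295227649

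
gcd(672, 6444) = 12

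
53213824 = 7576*7024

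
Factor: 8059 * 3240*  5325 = 139041927000 = 2^3*3^5*5^3 * 71^1*8059^1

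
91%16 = 11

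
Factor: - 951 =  - 3^1 * 317^1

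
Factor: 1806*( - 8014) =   -  14473284 = - 2^2*3^1 * 7^1*43^1*4007^1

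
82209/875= 93  +  834/875 = 93.95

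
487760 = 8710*56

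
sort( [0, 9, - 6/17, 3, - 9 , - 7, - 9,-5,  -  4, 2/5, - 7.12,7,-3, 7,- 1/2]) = [ - 9, - 9, - 7.12,  -  7, - 5, - 4, - 3, - 1/2, - 6/17, 0,2/5, 3, 7, 7, 9 ]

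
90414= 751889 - 661475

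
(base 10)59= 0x3b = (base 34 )1p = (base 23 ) 2D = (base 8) 73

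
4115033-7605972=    - 3490939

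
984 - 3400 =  - 2416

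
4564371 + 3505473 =8069844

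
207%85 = 37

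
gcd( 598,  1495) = 299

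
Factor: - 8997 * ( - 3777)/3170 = 33981669/3170 = 2^( - 1) * 3^2*5^( - 1)*317^( - 1 ) * 1259^1*2999^1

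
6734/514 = 3367/257 = 13.10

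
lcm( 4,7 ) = 28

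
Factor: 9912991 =11^1*211^1* 4271^1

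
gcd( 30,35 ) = 5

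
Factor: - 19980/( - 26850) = 666/895 = 2^1*3^2*5^( - 1)*37^1*179^( - 1)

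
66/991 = 66/991 = 0.07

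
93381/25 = 93381/25 = 3735.24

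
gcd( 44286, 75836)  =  2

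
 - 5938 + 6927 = 989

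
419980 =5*83996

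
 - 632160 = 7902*( - 80 )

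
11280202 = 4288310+6991892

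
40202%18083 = 4036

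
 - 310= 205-515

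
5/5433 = 5/5433 = 0.00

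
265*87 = 23055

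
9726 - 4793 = 4933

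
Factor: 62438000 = 2^4 * 5^3 * 31219^1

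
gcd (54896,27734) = 2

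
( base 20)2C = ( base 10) 52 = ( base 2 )110100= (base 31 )1l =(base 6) 124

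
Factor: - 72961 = -7^2 * 1489^1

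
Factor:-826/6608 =- 1/8 = - 2^ ( - 3) 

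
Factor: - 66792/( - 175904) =363/956 =2^(-2 )*3^1 * 11^2*239^ ( - 1 ) 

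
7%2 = 1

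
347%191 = 156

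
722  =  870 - 148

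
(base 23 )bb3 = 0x17BB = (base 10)6075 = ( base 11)4623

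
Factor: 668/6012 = 1/9= 3^( - 2 )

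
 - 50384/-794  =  25192/397 = 63.46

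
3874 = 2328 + 1546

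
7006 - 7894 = -888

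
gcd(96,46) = 2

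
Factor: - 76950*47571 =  - 2^1*3^5*5^2 * 19^1*101^1*157^1 = - 3660588450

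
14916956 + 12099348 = 27016304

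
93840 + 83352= 177192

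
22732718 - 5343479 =17389239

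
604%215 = 174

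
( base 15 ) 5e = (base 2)1011001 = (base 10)89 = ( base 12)75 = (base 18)4h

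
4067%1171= 554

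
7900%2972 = 1956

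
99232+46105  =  145337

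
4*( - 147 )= - 588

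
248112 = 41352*6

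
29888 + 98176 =128064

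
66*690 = 45540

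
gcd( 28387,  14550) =1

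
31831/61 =31831/61 = 521.82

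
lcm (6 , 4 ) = 12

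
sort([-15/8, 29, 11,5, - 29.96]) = [ - 29.96,- 15/8, 5,11 , 29] 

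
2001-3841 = -1840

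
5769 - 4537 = 1232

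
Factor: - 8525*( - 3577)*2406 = 73368383550 = 2^1*3^1*5^2*7^2 * 11^1*31^1*73^1*401^1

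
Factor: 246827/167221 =7^1*37^1*953^1*167221^( - 1)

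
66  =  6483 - 6417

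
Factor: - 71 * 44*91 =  - 284284 = - 2^2 * 7^1*11^1*13^1*71^1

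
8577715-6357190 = 2220525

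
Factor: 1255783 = 569^1*2207^1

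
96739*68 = 6578252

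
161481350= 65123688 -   -  96357662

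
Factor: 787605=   3^1* 5^1 * 7^1*13^1*577^1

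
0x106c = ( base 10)4204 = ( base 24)774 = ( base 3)12202201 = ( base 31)4bj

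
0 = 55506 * 0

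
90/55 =1+ 7/11 = 1.64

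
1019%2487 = 1019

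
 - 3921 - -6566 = 2645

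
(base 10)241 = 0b11110001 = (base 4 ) 3301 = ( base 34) 73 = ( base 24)a1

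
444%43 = 14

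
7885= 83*95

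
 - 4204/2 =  - 2102 = -2102.00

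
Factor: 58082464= 2^5 * 11^1 * 157^1  *  1051^1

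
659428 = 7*94204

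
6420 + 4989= 11409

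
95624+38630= 134254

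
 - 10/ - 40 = 1/4 = 0.25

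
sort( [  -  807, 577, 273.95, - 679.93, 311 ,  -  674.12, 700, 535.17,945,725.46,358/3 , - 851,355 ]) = [ - 851, - 807, - 679.93,-674.12,358/3 , 273.95, 311,  355,  535.17, 577,700, 725.46,945 ]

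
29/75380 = 29/75380 = 0.00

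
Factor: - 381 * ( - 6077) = 3^1* 59^1 * 103^1 * 127^1= 2315337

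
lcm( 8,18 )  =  72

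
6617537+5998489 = 12616026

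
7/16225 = 7/16225 = 0.00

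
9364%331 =96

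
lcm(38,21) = 798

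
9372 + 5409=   14781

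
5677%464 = 109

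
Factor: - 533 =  - 13^1*41^1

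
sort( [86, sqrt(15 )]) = [ sqrt( 15),86]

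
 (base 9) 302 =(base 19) ch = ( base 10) 245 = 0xF5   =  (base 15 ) 115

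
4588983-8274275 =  - 3685292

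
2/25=2/25 = 0.08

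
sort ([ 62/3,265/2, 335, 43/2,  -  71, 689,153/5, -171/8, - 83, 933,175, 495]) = [ - 83, - 71, - 171/8,62/3,43/2, 153/5,  265/2, 175 , 335 , 495,689, 933] 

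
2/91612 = 1/45806 = 0.00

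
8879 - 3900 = 4979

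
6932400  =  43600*159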